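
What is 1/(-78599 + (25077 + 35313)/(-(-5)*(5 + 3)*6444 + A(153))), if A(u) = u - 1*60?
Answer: -85951/6755642519 ≈ -1.2723e-5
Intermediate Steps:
A(u) = -60 + u (A(u) = u - 60 = -60 + u)
1/(-78599 + (25077 + 35313)/(-(-5)*(5 + 3)*6444 + A(153))) = 1/(-78599 + (25077 + 35313)/(-(-5)*(5 + 3)*6444 + (-60 + 153))) = 1/(-78599 + 60390/(-(-5)*8*6444 + 93)) = 1/(-78599 + 60390/(-1*(-40)*6444 + 93)) = 1/(-78599 + 60390/(40*6444 + 93)) = 1/(-78599 + 60390/(257760 + 93)) = 1/(-78599 + 60390/257853) = 1/(-78599 + 60390*(1/257853)) = 1/(-78599 + 20130/85951) = 1/(-6755642519/85951) = -85951/6755642519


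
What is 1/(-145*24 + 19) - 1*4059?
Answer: -14048200/3461 ≈ -4059.0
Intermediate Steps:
1/(-145*24 + 19) - 1*4059 = 1/(-3480 + 19) - 4059 = 1/(-3461) - 4059 = -1/3461 - 4059 = -14048200/3461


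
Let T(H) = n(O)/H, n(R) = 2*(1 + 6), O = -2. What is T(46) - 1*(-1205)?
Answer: 27722/23 ≈ 1205.3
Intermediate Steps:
n(R) = 14 (n(R) = 2*7 = 14)
T(H) = 14/H
T(46) - 1*(-1205) = 14/46 - 1*(-1205) = 14*(1/46) + 1205 = 7/23 + 1205 = 27722/23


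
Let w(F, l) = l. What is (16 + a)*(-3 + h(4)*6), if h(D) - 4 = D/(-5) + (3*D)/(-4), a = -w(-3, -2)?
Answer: -162/5 ≈ -32.400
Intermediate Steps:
a = 2 (a = -1*(-2) = 2)
h(D) = 4 - 19*D/20 (h(D) = 4 + (D/(-5) + (3*D)/(-4)) = 4 + (D*(-⅕) + (3*D)*(-¼)) = 4 + (-D/5 - 3*D/4) = 4 - 19*D/20)
(16 + a)*(-3 + h(4)*6) = (16 + 2)*(-3 + (4 - 19/20*4)*6) = 18*(-3 + (4 - 19/5)*6) = 18*(-3 + (⅕)*6) = 18*(-3 + 6/5) = 18*(-9/5) = -162/5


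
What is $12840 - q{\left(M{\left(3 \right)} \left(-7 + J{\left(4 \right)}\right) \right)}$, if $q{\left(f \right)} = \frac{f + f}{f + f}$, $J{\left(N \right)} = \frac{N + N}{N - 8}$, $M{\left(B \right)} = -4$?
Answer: $12839$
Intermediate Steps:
$J{\left(N \right)} = \frac{2 N}{-8 + N}$ ($J{\left(N \right)} = \frac{2 N}{N - 8} = \frac{2 N}{-8 + N}$)
$q{\left(f \right)} = 1$ ($q{\left(f \right)} = \frac{2 f}{2 f} = 2 f \frac{1}{2 f} = 1$)
$12840 - q{\left(M{\left(3 \right)} \left(-7 + J{\left(4 \right)}\right) \right)} = 12840 - 1 = 12839$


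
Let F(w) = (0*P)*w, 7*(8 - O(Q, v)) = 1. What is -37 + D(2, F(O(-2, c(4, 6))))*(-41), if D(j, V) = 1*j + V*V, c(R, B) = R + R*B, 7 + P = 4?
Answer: -119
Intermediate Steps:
P = -3 (P = -7 + 4 = -3)
c(R, B) = R + B*R
O(Q, v) = 55/7 (O(Q, v) = 8 - 1/7*1 = 8 - 1/7 = 55/7)
F(w) = 0 (F(w) = (0*(-3))*w = 0*w = 0)
D(j, V) = j + V**2
-37 + D(2, F(O(-2, c(4, 6))))*(-41) = -37 + (2 + 0**2)*(-41) = -37 + (2 + 0)*(-41) = -37 + 2*(-41) = -37 - 82 = -119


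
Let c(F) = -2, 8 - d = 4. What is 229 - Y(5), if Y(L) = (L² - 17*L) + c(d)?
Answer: 291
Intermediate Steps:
d = 4 (d = 8 - 1*4 = 8 - 4 = 4)
Y(L) = -2 + L² - 17*L (Y(L) = (L² - 17*L) - 2 = -2 + L² - 17*L)
229 - Y(5) = 229 - (-2 + 5² - 17*5) = 229 - (-2 + 25 - 85) = 229 - 1*(-62) = 229 + 62 = 291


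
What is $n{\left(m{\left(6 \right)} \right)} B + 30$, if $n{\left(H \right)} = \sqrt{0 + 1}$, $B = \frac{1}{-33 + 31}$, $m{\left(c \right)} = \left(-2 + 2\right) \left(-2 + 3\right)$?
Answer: $\frac{59}{2} \approx 29.5$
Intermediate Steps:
$m{\left(c \right)} = 0$ ($m{\left(c \right)} = 0 \cdot 1 = 0$)
$B = - \frac{1}{2}$ ($B = \frac{1}{-2} = - \frac{1}{2} \approx -0.5$)
$n{\left(H \right)} = 1$ ($n{\left(H \right)} = \sqrt{1} = 1$)
$n{\left(m{\left(6 \right)} \right)} B + 30 = 1 \left(- \frac{1}{2}\right) + 30 = - \frac{1}{2} + 30 = \frac{59}{2}$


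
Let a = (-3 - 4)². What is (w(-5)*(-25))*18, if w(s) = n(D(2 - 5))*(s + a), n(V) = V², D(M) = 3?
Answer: -178200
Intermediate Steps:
a = 49 (a = (-7)² = 49)
w(s) = 441 + 9*s (w(s) = 3²*(s + 49) = 9*(49 + s) = 441 + 9*s)
(w(-5)*(-25))*18 = ((441 + 9*(-5))*(-25))*18 = ((441 - 45)*(-25))*18 = (396*(-25))*18 = -9900*18 = -178200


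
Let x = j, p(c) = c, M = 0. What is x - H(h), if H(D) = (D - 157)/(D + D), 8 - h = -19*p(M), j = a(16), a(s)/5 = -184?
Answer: -14571/16 ≈ -910.69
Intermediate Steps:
a(s) = -920 (a(s) = 5*(-184) = -920)
j = -920
h = 8 (h = 8 - (-19)*0 = 8 - 1*0 = 8 + 0 = 8)
H(D) = (-157 + D)/(2*D) (H(D) = (-157 + D)/((2*D)) = (-157 + D)*(1/(2*D)) = (-157 + D)/(2*D))
x = -920
x - H(h) = -920 - (-157 + 8)/(2*8) = -920 - (-149)/(2*8) = -920 - 1*(-149/16) = -920 + 149/16 = -14571/16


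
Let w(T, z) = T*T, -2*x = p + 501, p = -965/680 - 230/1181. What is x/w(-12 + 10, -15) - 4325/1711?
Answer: -142795602133/2198511808 ≈ -64.951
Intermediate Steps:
p = -259213/160616 (p = -965*1/680 - 230*1/1181 = -193/136 - 230/1181 = -259213/160616 ≈ -1.6139)
x = -80209403/321232 (x = -(-259213/160616 + 501)/2 = -1/2*80209403/160616 = -80209403/321232 ≈ -249.69)
w(T, z) = T**2
x/w(-12 + 10, -15) - 4325/1711 = -80209403/(321232*(-12 + 10)**2) - 4325/1711 = -80209403/(321232*((-2)**2)) - 4325*1/1711 = -80209403/321232/4 - 4325/1711 = -80209403/321232*1/4 - 4325/1711 = -80209403/1284928 - 4325/1711 = -142795602133/2198511808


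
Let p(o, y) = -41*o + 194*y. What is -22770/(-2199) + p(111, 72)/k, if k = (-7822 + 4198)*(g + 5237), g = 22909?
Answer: 258060492233/24922269744 ≈ 10.355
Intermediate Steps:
k = -102001104 (k = (-7822 + 4198)*(22909 + 5237) = -3624*28146 = -102001104)
-22770/(-2199) + p(111, 72)/k = -22770/(-2199) + (-41*111 + 194*72)/(-102001104) = -22770*(-1/2199) + (-4551 + 13968)*(-1/102001104) = 7590/733 + 9417*(-1/102001104) = 7590/733 - 3139/34000368 = 258060492233/24922269744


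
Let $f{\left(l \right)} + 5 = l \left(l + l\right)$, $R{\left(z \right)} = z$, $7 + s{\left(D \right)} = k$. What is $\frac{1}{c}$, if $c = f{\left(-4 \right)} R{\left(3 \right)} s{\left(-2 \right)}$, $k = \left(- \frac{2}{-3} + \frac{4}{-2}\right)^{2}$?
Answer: $- \frac{1}{423} \approx -0.0023641$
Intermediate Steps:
$k = \frac{16}{9}$ ($k = \left(\left(-2\right) \left(- \frac{1}{3}\right) + 4 \left(- \frac{1}{2}\right)\right)^{2} = \left(\frac{2}{3} - 2\right)^{2} = \left(- \frac{4}{3}\right)^{2} = \frac{16}{9} \approx 1.7778$)
$s{\left(D \right)} = - \frac{47}{9}$ ($s{\left(D \right)} = -7 + \frac{16}{9} = - \frac{47}{9}$)
$f{\left(l \right)} = -5 + 2 l^{2}$ ($f{\left(l \right)} = -5 + l \left(l + l\right) = -5 + l 2 l = -5 + 2 l^{2}$)
$c = -423$ ($c = \left(-5 + 2 \left(-4\right)^{2}\right) 3 \left(- \frac{47}{9}\right) = \left(-5 + 2 \cdot 16\right) 3 \left(- \frac{47}{9}\right) = \left(-5 + 32\right) 3 \left(- \frac{47}{9}\right) = 27 \cdot 3 \left(- \frac{47}{9}\right) = 81 \left(- \frac{47}{9}\right) = -423$)
$\frac{1}{c} = \frac{1}{-423} = - \frac{1}{423}$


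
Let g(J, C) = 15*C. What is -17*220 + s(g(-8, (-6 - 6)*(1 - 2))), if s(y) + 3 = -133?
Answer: -3876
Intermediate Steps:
s(y) = -136 (s(y) = -3 - 133 = -136)
-17*220 + s(g(-8, (-6 - 6)*(1 - 2))) = -17*220 - 136 = -3740 - 136 = -3876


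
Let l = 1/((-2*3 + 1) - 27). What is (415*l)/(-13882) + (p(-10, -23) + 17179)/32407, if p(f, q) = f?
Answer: 7640330761/14395967168 ≈ 0.53073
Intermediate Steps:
l = -1/32 (l = 1/((-6 + 1) - 27) = 1/(-5 - 27) = 1/(-32) = -1/32 ≈ -0.031250)
(415*l)/(-13882) + (p(-10, -23) + 17179)/32407 = (415*(-1/32))/(-13882) + (-10 + 17179)/32407 = -415/32*(-1/13882) + 17169*(1/32407) = 415/444224 + 17169/32407 = 7640330761/14395967168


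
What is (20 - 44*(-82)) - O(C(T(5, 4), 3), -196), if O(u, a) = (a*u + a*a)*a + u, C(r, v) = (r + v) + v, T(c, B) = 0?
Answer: 7302662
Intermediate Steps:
C(r, v) = r + 2*v
O(u, a) = u + a*(a² + a*u) (O(u, a) = (a*u + a²)*a + u = (a² + a*u)*a + u = a*(a² + a*u) + u = u + a*(a² + a*u))
(20 - 44*(-82)) - O(C(T(5, 4), 3), -196) = (20 - 44*(-82)) - ((0 + 2*3) + (-196)³ + (0 + 2*3)*(-196)²) = (20 + 3608) - ((0 + 6) - 7529536 + (0 + 6)*38416) = 3628 - (6 - 7529536 + 6*38416) = 3628 - (6 - 7529536 + 230496) = 3628 - 1*(-7299034) = 3628 + 7299034 = 7302662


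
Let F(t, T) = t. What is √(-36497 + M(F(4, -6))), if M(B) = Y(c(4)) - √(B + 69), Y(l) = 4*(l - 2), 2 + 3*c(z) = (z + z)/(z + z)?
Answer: √(-328557 - 9*√73)/3 ≈ 191.09*I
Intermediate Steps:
c(z) = -⅓ (c(z) = -⅔ + ((z + z)/(z + z))/3 = -⅔ + ((2*z)/((2*z)))/3 = -⅔ + ((2*z)*(1/(2*z)))/3 = -⅔ + (⅓)*1 = -⅔ + ⅓ = -⅓)
Y(l) = -8 + 4*l (Y(l) = 4*(-2 + l) = -8 + 4*l)
M(B) = -28/3 - √(69 + B) (M(B) = (-8 + 4*(-⅓)) - √(B + 69) = (-8 - 4/3) - √(69 + B) = -28/3 - √(69 + B))
√(-36497 + M(F(4, -6))) = √(-36497 + (-28/3 - √(69 + 4))) = √(-36497 + (-28/3 - √73)) = √(-109519/3 - √73)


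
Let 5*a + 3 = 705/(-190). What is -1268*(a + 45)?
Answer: -1051806/19 ≈ -55358.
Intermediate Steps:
a = -51/38 (a = -⅗ + (705/(-190))/5 = -⅗ + (705*(-1/190))/5 = -⅗ + (⅕)*(-141/38) = -⅗ - 141/190 = -51/38 ≈ -1.3421)
-1268*(a + 45) = -1268*(-51/38 + 45) = -1268*1659/38 = -1051806/19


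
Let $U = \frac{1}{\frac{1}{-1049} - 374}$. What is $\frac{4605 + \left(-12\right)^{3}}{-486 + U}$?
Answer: $- \frac{161246397}{27238853} \approx -5.9197$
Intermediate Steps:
$U = - \frac{1049}{392327}$ ($U = \frac{1}{- \frac{1}{1049} - 374} = \frac{1}{- \frac{392327}{1049}} = - \frac{1049}{392327} \approx -0.0026738$)
$\frac{4605 + \left(-12\right)^{3}}{-486 + U} = \frac{4605 + \left(-12\right)^{3}}{-486 - \frac{1049}{392327}} = \frac{4605 - 1728}{- \frac{190671971}{392327}} = 2877 \left(- \frac{392327}{190671971}\right) = - \frac{161246397}{27238853}$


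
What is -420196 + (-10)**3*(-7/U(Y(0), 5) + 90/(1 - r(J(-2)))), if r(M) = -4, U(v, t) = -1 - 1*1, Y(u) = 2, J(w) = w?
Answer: -441696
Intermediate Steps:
U(v, t) = -2 (U(v, t) = -1 - 1 = -2)
-420196 + (-10)**3*(-7/U(Y(0), 5) + 90/(1 - r(J(-2)))) = -420196 + (-10)**3*(-7/(-2) + 90/(1 - 1*(-4))) = -420196 - 1000*(-7*(-1/2) + 90/(1 + 4)) = -420196 - 1000*(7/2 + 90/5) = -420196 - 1000*(7/2 + 90*(1/5)) = -420196 - 1000*(7/2 + 18) = -420196 - 1000*43/2 = -420196 - 21500 = -441696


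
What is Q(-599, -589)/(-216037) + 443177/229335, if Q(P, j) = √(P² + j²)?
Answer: 443177/229335 - √705722/216037 ≈ 1.9286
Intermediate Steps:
Q(-599, -589)/(-216037) + 443177/229335 = √((-599)² + (-589)²)/(-216037) + 443177/229335 = √(358801 + 346921)*(-1/216037) + 443177*(1/229335) = √705722*(-1/216037) + 443177/229335 = -√705722/216037 + 443177/229335 = 443177/229335 - √705722/216037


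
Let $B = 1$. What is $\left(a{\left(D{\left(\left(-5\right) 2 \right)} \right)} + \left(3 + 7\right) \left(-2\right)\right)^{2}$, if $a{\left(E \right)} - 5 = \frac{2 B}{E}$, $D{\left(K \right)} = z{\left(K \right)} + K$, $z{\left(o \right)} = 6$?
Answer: $\frac{961}{4} \approx 240.25$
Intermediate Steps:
$D{\left(K \right)} = 6 + K$
$a{\left(E \right)} = 5 + \frac{2}{E}$ ($a{\left(E \right)} = 5 + \frac{2 \cdot 1}{E} = 5 + \frac{2}{E}$)
$\left(a{\left(D{\left(\left(-5\right) 2 \right)} \right)} + \left(3 + 7\right) \left(-2\right)\right)^{2} = \left(\left(5 + \frac{2}{6 - 10}\right) + \left(3 + 7\right) \left(-2\right)\right)^{2} = \left(\left(5 + \frac{2}{6 - 10}\right) + 10 \left(-2\right)\right)^{2} = \left(\left(5 + \frac{2}{-4}\right) - 20\right)^{2} = \left(\left(5 + 2 \left(- \frac{1}{4}\right)\right) - 20\right)^{2} = \left(\left(5 - \frac{1}{2}\right) - 20\right)^{2} = \left(\frac{9}{2} - 20\right)^{2} = \left(- \frac{31}{2}\right)^{2} = \frac{961}{4}$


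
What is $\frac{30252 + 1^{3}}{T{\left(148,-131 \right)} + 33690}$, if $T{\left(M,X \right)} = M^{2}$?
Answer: $\frac{30253}{55594} \approx 0.54418$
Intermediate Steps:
$\frac{30252 + 1^{3}}{T{\left(148,-131 \right)} + 33690} = \frac{30252 + 1^{3}}{148^{2} + 33690} = \frac{30252 + 1}{21904 + 33690} = \frac{30253}{55594}$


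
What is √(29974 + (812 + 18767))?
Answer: √49553 ≈ 222.60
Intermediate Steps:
√(29974 + (812 + 18767)) = √(29974 + 19579) = √49553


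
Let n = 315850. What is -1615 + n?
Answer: 314235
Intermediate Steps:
-1615 + n = -1615 + 315850 = 314235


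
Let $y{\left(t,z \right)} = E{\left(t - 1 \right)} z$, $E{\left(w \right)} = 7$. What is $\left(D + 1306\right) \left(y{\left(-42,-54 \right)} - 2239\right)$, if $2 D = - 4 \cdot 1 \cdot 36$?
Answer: $-3229378$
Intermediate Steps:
$y{\left(t,z \right)} = 7 z$
$D = -72$ ($D = \frac{\left(-4\right) 1 \cdot 36}{2} = \frac{\left(-4\right) 36}{2} = \frac{1}{2} \left(-144\right) = -72$)
$\left(D + 1306\right) \left(y{\left(-42,-54 \right)} - 2239\right) = \left(-72 + 1306\right) \left(7 \left(-54\right) - 2239\right) = 1234 \left(-378 - 2239\right) = 1234 \left(-2617\right) = -3229378$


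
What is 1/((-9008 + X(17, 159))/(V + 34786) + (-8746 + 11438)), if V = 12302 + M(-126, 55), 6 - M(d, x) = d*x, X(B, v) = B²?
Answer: 54024/145423889 ≈ 0.00037149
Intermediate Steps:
M(d, x) = 6 - d*x
V = 19238 (V = 12302 + (6 - 1*(-126)*55) = 12302 + (6 + 6930) = 12302 + 6936 = 19238)
1/((-9008 + X(17, 159))/(V + 34786) + (-8746 + 11438)) = 1/((-9008 + 17²)/(19238 + 34786) + (-8746 + 11438)) = 1/((-9008 + 289)/54024 + 2692) = 1/(-8719*1/54024 + 2692) = 1/(-8719/54024 + 2692) = 1/(145423889/54024) = 54024/145423889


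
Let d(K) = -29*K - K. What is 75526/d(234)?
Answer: -37763/3510 ≈ -10.759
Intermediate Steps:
d(K) = -30*K
75526/d(234) = 75526/((-30*234)) = 75526/(-7020) = 75526*(-1/7020) = -37763/3510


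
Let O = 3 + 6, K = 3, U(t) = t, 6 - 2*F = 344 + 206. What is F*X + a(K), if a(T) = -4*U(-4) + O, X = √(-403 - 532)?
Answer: 25 - 272*I*√935 ≈ 25.0 - 8317.2*I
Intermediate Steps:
F = -272 (F = 3 - (344 + 206)/2 = 3 - ½*550 = 3 - 275 = -272)
X = I*√935 (X = √(-935) = I*√935 ≈ 30.578*I)
O = 9
a(T) = 25 (a(T) = -4*(-4) + 9 = 16 + 9 = 25)
F*X + a(K) = -272*I*√935 + 25 = 25 - 272*I*√935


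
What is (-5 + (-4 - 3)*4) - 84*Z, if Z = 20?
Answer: -1713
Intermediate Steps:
(-5 + (-4 - 3)*4) - 84*Z = (-5 + (-4 - 3)*4) - 84*20 = (-5 - 7*4) - 1680 = (-5 - 28) - 1680 = -33 - 1680 = -1713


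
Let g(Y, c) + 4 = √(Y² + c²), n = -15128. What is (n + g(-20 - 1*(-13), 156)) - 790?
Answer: -15922 + √24385 ≈ -15766.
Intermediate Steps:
g(Y, c) = -4 + √(Y² + c²)
(n + g(-20 - 1*(-13), 156)) - 790 = (-15128 + (-4 + √((-20 - 1*(-13))² + 156²))) - 790 = (-15128 + (-4 + √((-20 + 13)² + 24336))) - 790 = (-15128 + (-4 + √((-7)² + 24336))) - 790 = (-15128 + (-4 + √(49 + 24336))) - 790 = (-15128 + (-4 + √24385)) - 790 = (-15132 + √24385) - 790 = -15922 + √24385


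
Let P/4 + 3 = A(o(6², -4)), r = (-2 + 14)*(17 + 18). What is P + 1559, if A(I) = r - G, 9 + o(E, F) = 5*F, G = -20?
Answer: 3307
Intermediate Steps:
o(E, F) = -9 + 5*F
r = 420 (r = 12*35 = 420)
A(I) = 440 (A(I) = 420 - 1*(-20) = 420 + 20 = 440)
P = 1748 (P = -12 + 4*440 = -12 + 1760 = 1748)
P + 1559 = 1748 + 1559 = 3307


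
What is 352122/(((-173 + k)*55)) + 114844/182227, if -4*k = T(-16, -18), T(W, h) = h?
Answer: -126203637848/3377577445 ≈ -37.365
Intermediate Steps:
k = 9/2 (k = -1/4*(-18) = 9/2 ≈ 4.5000)
352122/(((-173 + k)*55)) + 114844/182227 = 352122/(((-173 + 9/2)*55)) + 114844/182227 = 352122/((-337/2*55)) + 114844*(1/182227) = 352122/(-18535/2) + 114844/182227 = 352122*(-2/18535) + 114844/182227 = -704244/18535 + 114844/182227 = -126203637848/3377577445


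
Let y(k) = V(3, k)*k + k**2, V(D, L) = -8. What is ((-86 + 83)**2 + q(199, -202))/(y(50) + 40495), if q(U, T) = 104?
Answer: 113/42595 ≈ 0.0026529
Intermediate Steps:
y(k) = k**2 - 8*k (y(k) = -8*k + k**2 = k**2 - 8*k)
((-86 + 83)**2 + q(199, -202))/(y(50) + 40495) = ((-86 + 83)**2 + 104)/(50*(-8 + 50) + 40495) = ((-3)**2 + 104)/(50*42 + 40495) = (9 + 104)/(2100 + 40495) = 113/42595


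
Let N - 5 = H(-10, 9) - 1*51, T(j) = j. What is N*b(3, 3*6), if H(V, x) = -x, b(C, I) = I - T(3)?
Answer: -825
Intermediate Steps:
b(C, I) = -3 + I (b(C, I) = I - 1*3 = I - 3 = -3 + I)
N = -55 (N = 5 + (-1*9 - 1*51) = 5 + (-9 - 51) = 5 - 60 = -55)
N*b(3, 3*6) = -55*(-3 + 3*6) = -55*(-3 + 18) = -55*15 = -825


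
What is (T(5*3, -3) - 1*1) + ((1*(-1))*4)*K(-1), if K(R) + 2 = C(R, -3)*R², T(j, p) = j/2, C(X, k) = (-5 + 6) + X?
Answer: 29/2 ≈ 14.500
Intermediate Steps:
C(X, k) = 1 + X
T(j, p) = j/2 (T(j, p) = j*(½) = j/2)
K(R) = -2 + R²*(1 + R) (K(R) = -2 + (1 + R)*R² = -2 + R²*(1 + R))
(T(5*3, -3) - 1*1) + ((1*(-1))*4)*K(-1) = ((5*3)/2 - 1*1) + ((1*(-1))*4)*(-2 + (-1)²*(1 - 1)) = ((½)*15 - 1) + (-1*4)*(-2 + 1*0) = (15/2 - 1) - 4*(-2 + 0) = 13/2 - 4*(-2) = 13/2 + 8 = 29/2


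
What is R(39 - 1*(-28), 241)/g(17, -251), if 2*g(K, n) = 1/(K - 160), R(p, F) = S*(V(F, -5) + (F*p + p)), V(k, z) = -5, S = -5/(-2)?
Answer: -11589435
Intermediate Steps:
S = 5/2 (S = -5*(-½) = 5/2 ≈ 2.5000)
R(p, F) = -25/2 + 5*p/2 + 5*F*p/2 (R(p, F) = 5*(-5 + (F*p + p))/2 = 5*(-5 + (p + F*p))/2 = 5*(-5 + p + F*p)/2 = -25/2 + 5*p/2 + 5*F*p/2)
g(K, n) = 1/(2*(-160 + K)) (g(K, n) = 1/(2*(K - 160)) = 1/(2*(-160 + K)))
R(39 - 1*(-28), 241)/g(17, -251) = (-25/2 + 5*(39 - 1*(-28))/2 + (5/2)*241*(39 - 1*(-28)))/((1/(2*(-160 + 17)))) = (-25/2 + 5*(39 + 28)/2 + (5/2)*241*(39 + 28))/(((½)/(-143))) = (-25/2 + (5/2)*67 + (5/2)*241*67)/(((½)*(-1/143))) = (-25/2 + 335/2 + 80735/2)/(-1/286) = (81045/2)*(-286) = -11589435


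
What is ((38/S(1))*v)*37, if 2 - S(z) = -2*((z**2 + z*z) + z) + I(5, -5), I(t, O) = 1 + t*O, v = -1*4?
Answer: -703/4 ≈ -175.75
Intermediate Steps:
v = -4
I(t, O) = 1 + O*t
S(z) = 26 + 2*z + 4*z**2 (S(z) = 2 - (-2*((z**2 + z*z) + z) + (1 - 5*5)) = 2 - (-2*((z**2 + z**2) + z) + (1 - 25)) = 2 - (-2*(2*z**2 + z) - 24) = 2 - (-2*(z + 2*z**2) - 24) = 2 - ((-4*z**2 - 2*z) - 24) = 2 - (-24 - 4*z**2 - 2*z) = 2 + (24 + 2*z + 4*z**2) = 26 + 2*z + 4*z**2)
((38/S(1))*v)*37 = ((38/(26 + 2*1 + 4*1**2))*(-4))*37 = ((38/(26 + 2 + 4*1))*(-4))*37 = ((38/(26 + 2 + 4))*(-4))*37 = ((38/32)*(-4))*37 = ((38*(1/32))*(-4))*37 = ((19/16)*(-4))*37 = -19/4*37 = -703/4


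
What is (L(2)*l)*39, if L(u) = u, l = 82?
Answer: 6396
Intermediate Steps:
(L(2)*l)*39 = (2*82)*39 = 164*39 = 6396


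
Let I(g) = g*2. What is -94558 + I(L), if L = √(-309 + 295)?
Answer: -94558 + 2*I*√14 ≈ -94558.0 + 7.4833*I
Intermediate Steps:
L = I*√14 (L = √(-14) = I*√14 ≈ 3.7417*I)
I(g) = 2*g
-94558 + I(L) = -94558 + 2*(I*√14) = -94558 + 2*I*√14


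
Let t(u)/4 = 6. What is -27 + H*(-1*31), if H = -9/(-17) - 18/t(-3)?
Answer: -1371/68 ≈ -20.162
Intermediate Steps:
t(u) = 24 (t(u) = 4*6 = 24)
H = -15/68 (H = -9/(-17) - 18/24 = -9*(-1/17) - 18*1/24 = 9/17 - ¾ = -15/68 ≈ -0.22059)
-27 + H*(-1*31) = -27 - (-15)*31/68 = -27 - 15/68*(-31) = -27 + 465/68 = -1371/68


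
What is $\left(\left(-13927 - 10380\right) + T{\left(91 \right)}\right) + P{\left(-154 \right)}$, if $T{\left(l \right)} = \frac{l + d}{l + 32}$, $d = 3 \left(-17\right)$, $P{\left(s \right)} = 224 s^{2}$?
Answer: $\frac{650433511}{123} \approx 5.2881 \cdot 10^{6}$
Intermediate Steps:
$d = -51$
$T{\left(l \right)} = \frac{-51 + l}{32 + l}$ ($T{\left(l \right)} = \frac{l - 51}{l + 32} = \frac{-51 + l}{32 + l}$)
$\left(\left(-13927 - 10380\right) + T{\left(91 \right)}\right) + P{\left(-154 \right)} = \left(\left(-13927 - 10380\right) + \frac{-51 + 91}{32 + 91}\right) + 224 \left(-154\right)^{2} = \left(\left(-13927 - 10380\right) + \frac{1}{123} \cdot 40\right) + 224 \cdot 23716 = \left(\left(-13927 - 10380\right) + \frac{1}{123} \cdot 40\right) + 5312384 = \left(-24307 + \frac{40}{123}\right) + 5312384 = - \frac{2989721}{123} + 5312384 = \frac{650433511}{123}$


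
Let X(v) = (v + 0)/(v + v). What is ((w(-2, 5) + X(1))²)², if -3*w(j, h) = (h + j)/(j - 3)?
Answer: 2401/10000 ≈ 0.24010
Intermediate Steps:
w(j, h) = -(h + j)/(3*(-3 + j)) (w(j, h) = -(h + j)/(3*(j - 3)) = -(h + j)/(3*(-3 + j)))
X(v) = ½ (X(v) = v/((2*v)) = v*(1/(2*v)) = ½)
((w(-2, 5) + X(1))²)² = (((-1*5 - 1*(-2))/(3*(-3 - 2)) + ½)²)² = (((⅓)*(-5 + 2)/(-5) + ½)²)² = (((⅓)*(-⅕)*(-3) + ½)²)² = ((⅕ + ½)²)² = ((7/10)²)² = (49/100)² = 2401/10000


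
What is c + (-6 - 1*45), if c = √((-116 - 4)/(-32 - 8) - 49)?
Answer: -51 + I*√46 ≈ -51.0 + 6.7823*I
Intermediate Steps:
c = I*√46 (c = √(-120/(-40) - 49) = √(-120*(-1/40) - 49) = √(3 - 49) = √(-46) = I*√46 ≈ 6.7823*I)
c + (-6 - 1*45) = I*√46 + (-6 - 1*45) = I*√46 + (-6 - 45) = I*√46 - 51 = -51 + I*√46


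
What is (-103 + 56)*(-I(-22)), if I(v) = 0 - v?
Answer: 1034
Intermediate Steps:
I(v) = -v
(-103 + 56)*(-I(-22)) = (-103 + 56)*(-(-1)*(-22)) = -(-47)*22 = -47*(-22) = 1034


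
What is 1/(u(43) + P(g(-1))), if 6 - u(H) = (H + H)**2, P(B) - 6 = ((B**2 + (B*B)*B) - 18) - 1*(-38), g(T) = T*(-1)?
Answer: -1/7362 ≈ -0.00013583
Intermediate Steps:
g(T) = -T
P(B) = 26 + B**2 + B**3 (P(B) = 6 + (((B**2 + (B*B)*B) - 18) - 1*(-38)) = 6 + (((B**2 + B**2*B) - 18) + 38) = 6 + (((B**2 + B**3) - 18) + 38) = 6 + ((-18 + B**2 + B**3) + 38) = 6 + (20 + B**2 + B**3) = 26 + B**2 + B**3)
u(H) = 6 - 4*H**2 (u(H) = 6 - (H + H)**2 = 6 - (2*H)**2 = 6 - 4*H**2)
1/(u(43) + P(g(-1))) = 1/((6 - 4*43**2) + (26 + (-1*(-1))**2 + (-1*(-1))**3)) = 1/((6 - 4*1849) + (26 + 1**2 + 1**3)) = 1/((6 - 7396) + (26 + 1 + 1)) = 1/(-7390 + 28) = 1/(-7362) = -1/7362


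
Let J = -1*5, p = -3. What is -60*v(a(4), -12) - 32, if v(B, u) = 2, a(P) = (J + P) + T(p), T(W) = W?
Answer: -152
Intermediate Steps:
J = -5
a(P) = -8 + P (a(P) = (-5 + P) - 3 = -8 + P)
-60*v(a(4), -12) - 32 = -60*2 - 32 = -120 - 32 = -152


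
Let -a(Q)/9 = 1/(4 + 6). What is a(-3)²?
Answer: 81/100 ≈ 0.81000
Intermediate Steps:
a(Q) = -9/10 (a(Q) = -9/(4 + 6) = -9/10)
a(-3)² = (-9/10)² = 81/100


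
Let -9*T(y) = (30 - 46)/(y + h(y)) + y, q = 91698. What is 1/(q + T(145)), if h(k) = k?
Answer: 1305/119644873 ≈ 1.0907e-5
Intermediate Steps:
T(y) = -y/9 + 8/(9*y) (T(y) = -((30 - 46)/(y + y) + y)/9 = -(-16*1/(2*y) + y)/9 = -(-8/y + y)/9 = -(y - 8/y)/9 = -y/9 + 8/(9*y))
1/(q + T(145)) = 1/(91698 + (⅑)*(8 - 1*145²)/145) = 1/(91698 + (⅑)*(1/145)*(8 - 1*21025)) = 1/(91698 + (⅑)*(1/145)*(8 - 21025)) = 1/(91698 + (⅑)*(1/145)*(-21017)) = 1/(91698 - 21017/1305) = 1/(119644873/1305) = 1305/119644873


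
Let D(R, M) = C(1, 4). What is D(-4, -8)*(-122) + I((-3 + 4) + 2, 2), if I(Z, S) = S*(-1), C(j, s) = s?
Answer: -490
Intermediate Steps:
D(R, M) = 4
I(Z, S) = -S
D(-4, -8)*(-122) + I((-3 + 4) + 2, 2) = 4*(-122) - 1*2 = -488 - 2 = -490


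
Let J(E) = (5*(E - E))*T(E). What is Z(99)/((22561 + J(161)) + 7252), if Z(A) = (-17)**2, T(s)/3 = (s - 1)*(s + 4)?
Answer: 289/29813 ≈ 0.0096938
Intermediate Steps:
T(s) = 3*(-1 + s)*(4 + s) (T(s) = 3*((s - 1)*(s + 4)) = 3*((-1 + s)*(4 + s)) = 3*(-1 + s)*(4 + s))
J(E) = 0 (J(E) = (5*(E - E))*(-12 + 3*E**2 + 9*E) = (5*0)*(-12 + 3*E**2 + 9*E) = 0*(-12 + 3*E**2 + 9*E) = 0)
Z(A) = 289
Z(99)/((22561 + J(161)) + 7252) = 289/((22561 + 0) + 7252) = 289/(22561 + 7252) = 289/29813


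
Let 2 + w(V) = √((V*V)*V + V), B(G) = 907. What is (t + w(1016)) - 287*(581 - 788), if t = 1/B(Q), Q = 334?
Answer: 53882150/907 + 2*√262193278 ≈ 91792.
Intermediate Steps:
w(V) = -2 + √(V + V³) (w(V) = -2 + √((V*V)*V + V) = -2 + √(V²*V + V) = -2 + √(V³ + V) = -2 + √(V + V³))
t = 1/907 ≈ 0.0011025
(t + w(1016)) - 287*(581 - 788) = (1/907 + (-2 + √(1016 + 1016³))) - 287*(581 - 788) = (1/907 + (-2 + √(1016 + 1048772096))) - 287*(-207) = (1/907 + (-2 + √1048773112)) + 59409 = (1/907 + (-2 + 2*√262193278)) + 59409 = (-1813/907 + 2*√262193278) + 59409 = 53882150/907 + 2*√262193278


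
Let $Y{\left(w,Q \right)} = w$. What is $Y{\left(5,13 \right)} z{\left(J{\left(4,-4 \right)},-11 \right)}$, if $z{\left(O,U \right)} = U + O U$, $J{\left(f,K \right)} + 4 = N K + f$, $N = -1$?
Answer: $-275$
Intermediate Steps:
$J{\left(f,K \right)} = -4 + f - K$ ($J{\left(f,K \right)} = -4 - \left(K - f\right) = -4 + f - K$)
$Y{\left(5,13 \right)} z{\left(J{\left(4,-4 \right)},-11 \right)} = 5 \left(- 11 \left(1 - -4\right)\right) = 5 \left(- 11 \left(1 + \left(-4 + 4 + 4\right)\right)\right) = 5 \left(- 11 \left(1 + 4\right)\right) = 5 \left(\left(-11\right) 5\right) = 5 \left(-55\right) = -275$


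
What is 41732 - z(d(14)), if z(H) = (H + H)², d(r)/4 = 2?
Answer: 41476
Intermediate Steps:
d(r) = 8 (d(r) = 4*2 = 8)
z(H) = 4*H² (z(H) = (2*H)² = 4*H²)
41732 - z(d(14)) = 41732 - 4*8² = 41732 - 4*64 = 41732 - 1*256 = 41732 - 256 = 41476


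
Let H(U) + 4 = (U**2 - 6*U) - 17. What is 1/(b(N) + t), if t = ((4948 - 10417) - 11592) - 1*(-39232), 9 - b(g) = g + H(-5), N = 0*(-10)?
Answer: 1/22146 ≈ 4.5155e-5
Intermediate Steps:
N = 0
H(U) = -21 + U**2 - 6*U (H(U) = -4 + ((U**2 - 6*U) - 17) = -4 + (-17 + U**2 - 6*U) = -21 + U**2 - 6*U)
b(g) = -25 - g (b(g) = 9 - (g + (-21 + (-5)**2 - 6*(-5))) = 9 - (g + (-21 + 25 + 30)) = 9 - (g + 34) = 9 - (34 + g) = 9 + (-34 - g) = -25 - g)
t = 22171 (t = (-5469 - 11592) + 39232 = -17061 + 39232 = 22171)
1/(b(N) + t) = 1/((-25 - 1*0) + 22171) = 1/((-25 + 0) + 22171) = 1/(-25 + 22171) = 1/22146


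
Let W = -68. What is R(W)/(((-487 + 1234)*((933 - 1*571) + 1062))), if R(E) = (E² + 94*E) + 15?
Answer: -1753/1063728 ≈ -0.0016480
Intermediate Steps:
R(E) = 15 + E² + 94*E
R(W)/(((-487 + 1234)*((933 - 1*571) + 1062))) = (15 + (-68)² + 94*(-68))/(((-487 + 1234)*((933 - 1*571) + 1062))) = (15 + 4624 - 6392)/((747*((933 - 571) + 1062))) = -1753*1/(747*(362 + 1062)) = -1753/(747*1424) = -1753/1063728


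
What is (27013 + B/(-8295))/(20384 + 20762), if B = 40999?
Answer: 16002274/24379005 ≈ 0.65640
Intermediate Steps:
(27013 + B/(-8295))/(20384 + 20762) = (27013 + 40999/(-8295))/(20384 + 20762) = (27013 + 40999*(-1/8295))/41146 = (27013 - 5857/1185)*(1/41146) = (32004548/1185)*(1/41146) = 16002274/24379005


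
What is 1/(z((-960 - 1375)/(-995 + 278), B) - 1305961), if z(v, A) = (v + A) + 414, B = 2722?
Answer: -717/934123190 ≈ -7.6756e-7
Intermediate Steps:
z(v, A) = 414 + A + v (z(v, A) = (A + v) + 414 = 414 + A + v)
1/(z((-960 - 1375)/(-995 + 278), B) - 1305961) = 1/((414 + 2722 + (-960 - 1375)/(-995 + 278)) - 1305961) = 1/((414 + 2722 - 2335/(-717)) - 1305961) = 1/((414 + 2722 - 2335*(-1/717)) - 1305961) = 1/((414 + 2722 + 2335/717) - 1305961) = 1/(2250847/717 - 1305961) = 1/(-934123190/717) = -717/934123190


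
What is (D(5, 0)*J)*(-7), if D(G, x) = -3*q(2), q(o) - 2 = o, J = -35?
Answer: -2940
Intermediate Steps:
q(o) = 2 + o
D(G, x) = -12 (D(G, x) = -3*(2 + 2) = -3*4 = -12)
(D(5, 0)*J)*(-7) = -12*(-35)*(-7) = 420*(-7) = -2940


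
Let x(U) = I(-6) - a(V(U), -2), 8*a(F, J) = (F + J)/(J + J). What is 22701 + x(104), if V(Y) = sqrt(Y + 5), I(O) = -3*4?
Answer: 363023/16 + sqrt(109)/32 ≈ 22689.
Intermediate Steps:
I(O) = -12
V(Y) = sqrt(5 + Y)
a(F, J) = (F + J)/(16*J) (a(F, J) = ((F + J)/(J + J))/8 = ((F + J)/((2*J)))/8 = ((F + J)*(1/(2*J)))/8 = ((F + J)/(2*J))/8 = (F + J)/(16*J))
x(U) = -193/16 + sqrt(5 + U)/32 (x(U) = -12 - (sqrt(5 + U) - 2)/(16*(-2)) = -12 - (-1)*(-2 + sqrt(5 + U))/(16*2) = -12 - (1/16 - sqrt(5 + U)/32) = -12 + (-1/16 + sqrt(5 + U)/32) = -193/16 + sqrt(5 + U)/32)
22701 + x(104) = 22701 + (-193/16 + sqrt(5 + 104)/32) = 22701 + (-193/16 + sqrt(109)/32) = 363023/16 + sqrt(109)/32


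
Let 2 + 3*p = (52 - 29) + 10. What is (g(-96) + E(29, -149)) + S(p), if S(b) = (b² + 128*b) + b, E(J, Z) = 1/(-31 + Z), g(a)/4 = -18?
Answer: 246199/180 ≈ 1367.8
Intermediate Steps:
g(a) = -72 (g(a) = 4*(-18) = -72)
p = 31/3 (p = -⅔ + ((52 - 29) + 10)/3 = -⅔ + (23 + 10)/3 = -⅔ + (⅓)*33 = -⅔ + 11 = 31/3 ≈ 10.333)
S(b) = b² + 129*b
(g(-96) + E(29, -149)) + S(p) = (-72 + 1/(-31 - 149)) + 31*(129 + 31/3)/3 = (-72 + 1/(-180)) + (31/3)*(418/3) = (-72 - 1/180) + 12958/9 = -12961/180 + 12958/9 = 246199/180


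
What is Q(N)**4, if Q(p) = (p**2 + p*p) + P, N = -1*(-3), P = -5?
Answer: 28561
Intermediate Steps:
N = 3
Q(p) = -5 + 2*p**2 (Q(p) = (p**2 + p*p) - 5 = (p**2 + p**2) - 5 = 2*p**2 - 5 = -5 + 2*p**2)
Q(N)**4 = (-5 + 2*3**2)**4 = (-5 + 2*9)**4 = (-5 + 18)**4 = 13**4 = 28561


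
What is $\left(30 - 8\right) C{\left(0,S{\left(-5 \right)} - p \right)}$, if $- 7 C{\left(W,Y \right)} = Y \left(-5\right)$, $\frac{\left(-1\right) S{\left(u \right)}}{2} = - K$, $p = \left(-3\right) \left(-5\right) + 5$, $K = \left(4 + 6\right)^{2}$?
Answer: $\frac{19800}{7} \approx 2828.6$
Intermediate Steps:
$K = 100$ ($K = 10^{2} = 100$)
$p = 20$ ($p = 15 + 5 = 20$)
$S{\left(u \right)} = 200$ ($S{\left(u \right)} = - 2 \left(\left(-1\right) 100\right) = \left(-2\right) \left(-100\right) = 200$)
$C{\left(W,Y \right)} = \frac{5 Y}{7}$ ($C{\left(W,Y \right)} = - \frac{Y \left(-5\right)}{7} = - \frac{\left(-5\right) Y}{7} = \frac{5 Y}{7}$)
$\left(30 - 8\right) C{\left(0,S{\left(-5 \right)} - p \right)} = \left(30 - 8\right) \frac{5 \left(200 - 20\right)}{7} = 22 \frac{5 \left(200 - 20\right)}{7} = 22 \cdot \frac{5}{7} \cdot 180 = 22 \cdot \frac{900}{7} = \frac{19800}{7}$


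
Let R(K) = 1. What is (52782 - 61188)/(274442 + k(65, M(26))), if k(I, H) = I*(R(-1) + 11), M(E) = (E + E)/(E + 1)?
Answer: -4203/137611 ≈ -0.030543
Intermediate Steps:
M(E) = 2*E/(1 + E) (M(E) = (2*E)/(1 + E) = 2*E/(1 + E))
k(I, H) = 12*I (k(I, H) = I*(1 + 11) = I*12 = 12*I)
(52782 - 61188)/(274442 + k(65, M(26))) = (52782 - 61188)/(274442 + 12*65) = -8406/(274442 + 780) = -8406/275222 = -8406*1/275222 = -4203/137611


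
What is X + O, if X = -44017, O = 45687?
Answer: 1670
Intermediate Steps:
X + O = -44017 + 45687 = 1670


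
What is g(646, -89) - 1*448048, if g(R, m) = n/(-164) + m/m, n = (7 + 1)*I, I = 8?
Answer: -18369943/41 ≈ -4.4805e+5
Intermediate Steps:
n = 64 (n = (7 + 1)*8 = 8*8 = 64)
g(R, m) = 25/41 (g(R, m) = 64/(-164) + m/m = 64*(-1/164) + 1 = -16/41 + 1 = 25/41)
g(646, -89) - 1*448048 = 25/41 - 1*448048 = 25/41 - 448048 = -18369943/41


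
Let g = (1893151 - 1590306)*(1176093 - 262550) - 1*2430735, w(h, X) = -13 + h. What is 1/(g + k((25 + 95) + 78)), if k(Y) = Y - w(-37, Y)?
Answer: 1/276659499348 ≈ 3.6146e-12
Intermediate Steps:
k(Y) = 50 + Y (k(Y) = Y - (-13 - 37) = Y - 1*(-50) = Y + 50 = 50 + Y)
g = 276659499100 (g = 302845*913543 - 2430735 = 276661929835 - 2430735 = 276659499100)
1/(g + k((25 + 95) + 78)) = 1/(276659499100 + (50 + ((25 + 95) + 78))) = 1/(276659499100 + (50 + (120 + 78))) = 1/(276659499100 + (50 + 198)) = 1/(276659499100 + 248) = 1/276659499348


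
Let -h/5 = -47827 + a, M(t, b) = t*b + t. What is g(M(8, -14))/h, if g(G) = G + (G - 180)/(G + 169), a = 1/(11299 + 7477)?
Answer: -132258144/291849919075 ≈ -0.00045317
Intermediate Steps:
M(t, b) = t + b*t (M(t, b) = b*t + t = t + b*t)
a = 1/18776 ≈ 5.3259e-5
g(G) = G + (-180 + G)/(169 + G)
h = 4489998755/18776 (h = -5*(-47827 + 1/18776) = -5*(-897999751/18776) = 4489998755/18776 ≈ 2.3914e+5)
g(M(8, -14))/h = ((-180 + (8*(1 - 14))² + 170*(8*(1 - 14)))/(169 + 8*(1 - 14)))/(4489998755/18776) = ((-180 + (8*(-13))² + 170*(8*(-13)))/(169 + 8*(-13)))*(18776/4489998755) = ((-180 + (-104)² + 170*(-104))/(169 - 104))*(18776/4489998755) = ((-180 + 10816 - 17680)/65)*(18776/4489998755) = ((1/65)*(-7044))*(18776/4489998755) = -7044/65*18776/4489998755 = -132258144/291849919075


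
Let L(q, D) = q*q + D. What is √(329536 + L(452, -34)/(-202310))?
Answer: √134876483751859/20231 ≈ 574.05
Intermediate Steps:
L(q, D) = D + q² (L(q, D) = q² + D = D + q²)
√(329536 + L(452, -34)/(-202310)) = √(329536 + (-34 + 452²)/(-202310)) = √(329536 + (-34 + 204304)*(-1/202310)) = √(329536 + 204270*(-1/202310)) = √(329536 - 20427/20231) = √(6666822389/20231) = √134876483751859/20231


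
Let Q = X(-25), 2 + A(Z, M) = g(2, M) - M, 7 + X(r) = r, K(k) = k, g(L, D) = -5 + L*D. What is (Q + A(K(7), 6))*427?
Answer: -14091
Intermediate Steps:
g(L, D) = -5 + D*L
X(r) = -7 + r
A(Z, M) = -7 + M (A(Z, M) = -2 + ((-5 + M*2) - M) = -2 + ((-5 + 2*M) - M) = -2 + (-5 + M) = -7 + M)
Q = -32 (Q = -7 - 25 = -32)
(Q + A(K(7), 6))*427 = (-32 + (-7 + 6))*427 = (-32 - 1)*427 = -33*427 = -14091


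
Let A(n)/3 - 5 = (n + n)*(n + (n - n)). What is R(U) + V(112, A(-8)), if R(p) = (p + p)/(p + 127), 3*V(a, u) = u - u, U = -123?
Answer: -123/2 ≈ -61.500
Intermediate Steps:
A(n) = 15 + 6*n**2 (A(n) = 15 + 3*((n + n)*(n + (n - n))) = 15 + 3*((2*n)*(n + 0)) = 15 + 3*((2*n)*n) = 15 + 3*(2*n**2) = 15 + 6*n**2)
V(a, u) = 0 (V(a, u) = (u - u)/3 = (1/3)*0 = 0)
R(p) = 2*p/(127 + p) (R(p) = (2*p)/(127 + p) = 2*p/(127 + p))
R(U) + V(112, A(-8)) = 2*(-123)/(127 - 123) + 0 = 2*(-123)/4 + 0 = 2*(-123)*(1/4) + 0 = -123/2 + 0 = -123/2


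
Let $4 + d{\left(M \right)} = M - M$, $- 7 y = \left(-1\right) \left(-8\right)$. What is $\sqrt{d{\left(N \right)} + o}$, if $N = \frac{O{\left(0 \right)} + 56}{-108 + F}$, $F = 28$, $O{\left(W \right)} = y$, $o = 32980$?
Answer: $12 \sqrt{229} \approx 181.59$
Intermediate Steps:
$y = - \frac{8}{7}$ ($y = - \frac{\left(-1\right) \left(-8\right)}{7} = \left(- \frac{1}{7}\right) 8 = - \frac{8}{7} \approx -1.1429$)
$O{\left(W \right)} = - \frac{8}{7}$
$N = - \frac{24}{35}$ ($N = \frac{- \frac{8}{7} + 56}{-108 + 28} = \frac{384}{7 \left(-80\right)} = \frac{384}{7} \left(- \frac{1}{80}\right) = - \frac{24}{35} \approx -0.68571$)
$d{\left(M \right)} = -4$ ($d{\left(M \right)} = -4 + \left(M - M\right) = -4 + 0 = -4$)
$\sqrt{d{\left(N \right)} + o} = \sqrt{-4 + 32980} = \sqrt{32976} = 12 \sqrt{229}$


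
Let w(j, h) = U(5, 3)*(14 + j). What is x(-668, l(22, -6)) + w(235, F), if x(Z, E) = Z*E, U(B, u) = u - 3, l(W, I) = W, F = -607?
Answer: -14696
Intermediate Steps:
U(B, u) = -3 + u
x(Z, E) = E*Z
w(j, h) = 0 (w(j, h) = (-3 + 3)*(14 + j) = 0*(14 + j) = 0)
x(-668, l(22, -6)) + w(235, F) = 22*(-668) + 0 = -14696 + 0 = -14696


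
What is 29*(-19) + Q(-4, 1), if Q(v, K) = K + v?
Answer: -554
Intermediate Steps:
29*(-19) + Q(-4, 1) = 29*(-19) + (1 - 4) = -551 - 3 = -554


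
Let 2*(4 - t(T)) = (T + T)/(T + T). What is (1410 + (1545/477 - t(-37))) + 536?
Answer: 618745/318 ≈ 1945.7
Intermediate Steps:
t(T) = 7/2 (t(T) = 4 - (T + T)/(2*(T + T)) = 4 - 2*T/(2*(2*T)) = 4 - 2*T*1/(2*T)/2 = 4 - 1/2*1 = 4 - 1/2 = 7/2)
(1410 + (1545/477 - t(-37))) + 536 = (1410 + (1545/477 - 1*7/2)) + 536 = (1410 + (1545*(1/477) - 7/2)) + 536 = (1410 + (515/159 - 7/2)) + 536 = (1410 - 83/318) + 536 = 448297/318 + 536 = 618745/318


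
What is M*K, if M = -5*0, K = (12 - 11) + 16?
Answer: 0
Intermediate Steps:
K = 17 (K = 1 + 16 = 17)
M = 0
M*K = 0*17 = 0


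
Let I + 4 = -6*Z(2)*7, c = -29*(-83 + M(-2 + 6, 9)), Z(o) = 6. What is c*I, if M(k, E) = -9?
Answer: -683008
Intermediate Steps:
c = 2668 (c = -29*(-83 - 9) = -29*(-92) = 2668)
I = -256 (I = -4 - 6*6*7 = -4 - 36*7 = -4 - 252 = -256)
c*I = 2668*(-256) = -683008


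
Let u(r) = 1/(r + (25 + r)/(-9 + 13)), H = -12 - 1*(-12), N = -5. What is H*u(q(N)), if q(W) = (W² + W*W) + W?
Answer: 0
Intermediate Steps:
q(W) = W + 2*W² (q(W) = (W² + W²) + W = 2*W² + W = W + 2*W²)
H = 0 (H = -12 + 12 = 0)
u(r) = 1/(25/4 + 5*r/4) (u(r) = 1/(r + (25 + r)/4) = 1/(r + (25 + r)*(¼)) = 1/(r + (25/4 + r/4)) = 1/(25/4 + 5*r/4))
H*u(q(N)) = 0*(4/(5*(5 - 5*(1 + 2*(-5))))) = 0*(4/(5*(5 - 5*(1 - 10)))) = 0*(4/(5*(5 - 5*(-9)))) = 0*(4/(5*(5 + 45))) = 0*((⅘)/50) = 0*((⅘)*(1/50)) = 0*(2/125) = 0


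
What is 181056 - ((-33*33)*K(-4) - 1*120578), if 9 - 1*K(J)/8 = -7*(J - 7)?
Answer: -290782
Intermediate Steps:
K(J) = -320 + 56*J (K(J) = 72 - (-56)*(J - 7) = 72 - (-56)*(-7 + J) = 72 - 8*(49 - 7*J) = 72 + (-392 + 56*J) = -320 + 56*J)
181056 - ((-33*33)*K(-4) - 1*120578) = 181056 - ((-33*33)*(-320 + 56*(-4)) - 1*120578) = 181056 - (-1089*(-320 - 224) - 120578) = 181056 - (-1089*(-544) - 120578) = 181056 - (592416 - 120578) = 181056 - 1*471838 = 181056 - 471838 = -290782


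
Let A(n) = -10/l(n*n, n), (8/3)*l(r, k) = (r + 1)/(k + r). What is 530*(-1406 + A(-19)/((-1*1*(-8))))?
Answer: -135179680/181 ≈ -7.4685e+5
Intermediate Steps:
l(r, k) = 3*(1 + r)/(8*(k + r)) (l(r, k) = 3*((r + 1)/(k + r))/8 = 3*((1 + r)/(k + r))/8 = 3*(1 + r)/(8*(k + r)))
A(n) = -80*(n + n²)/(3*(1 + n²)) (A(n) = -10*8*(n + n*n)/(3*(1 + n*n)) = -10*8*(n + n²)/(3*(1 + n²)) = -80*(n + n²)/(3*(1 + n²)))
530*(-1406 + A(-19)/((-1*1*(-8)))) = 530*(-1406 + ((80/3)*(-19)*(-1 - 1*(-19))/(1 + (-19)²))/((-1*1*(-8)))) = 530*(-1406 + ((80/3)*(-19)*(-1 + 19)/(1 + 361))/((-1*(-8)))) = 530*(-1406 + ((80/3)*(-19)*18/362)/8) = 530*(-1406 + ((80/3)*(-19)*(1/362)*18)*(⅛)) = 530*(-1406 - 4560/181*⅛) = 530*(-1406 - 570/181) = 530*(-255056/181) = -135179680/181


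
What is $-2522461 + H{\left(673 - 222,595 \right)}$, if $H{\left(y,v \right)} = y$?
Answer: $-2522010$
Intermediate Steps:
$-2522461 + H{\left(673 - 222,595 \right)} = -2522461 + \left(673 - 222\right) = -2522461 + 451 = -2522010$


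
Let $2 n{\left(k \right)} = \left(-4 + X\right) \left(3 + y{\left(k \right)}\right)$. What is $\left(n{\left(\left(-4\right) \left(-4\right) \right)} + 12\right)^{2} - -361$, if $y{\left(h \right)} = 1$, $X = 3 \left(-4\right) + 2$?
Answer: $617$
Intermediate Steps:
$X = -10$ ($X = -12 + 2 = -10$)
$n{\left(k \right)} = -28$ ($n{\left(k \right)} = \frac{\left(-4 - 10\right) \left(3 + 1\right)}{2} = \frac{\left(-14\right) 4}{2} = \frac{1}{2} \left(-56\right) = -28$)
$\left(n{\left(\left(-4\right) \left(-4\right) \right)} + 12\right)^{2} - -361 = \left(-28 + 12\right)^{2} - -361 = \left(-16\right)^{2} + 361 = 256 + 361 = 617$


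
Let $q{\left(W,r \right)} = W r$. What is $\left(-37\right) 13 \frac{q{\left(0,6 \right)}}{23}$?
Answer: $0$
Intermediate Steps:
$\left(-37\right) 13 \frac{q{\left(0,6 \right)}}{23} = \left(-37\right) 13 \frac{0 \cdot 6}{23} = - 481 \cdot 0 \cdot \frac{1}{23} = \left(-481\right) 0 = 0$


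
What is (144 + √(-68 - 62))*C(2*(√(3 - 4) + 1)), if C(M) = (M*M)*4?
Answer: -32*√130 + 4608*I ≈ -364.86 + 4608.0*I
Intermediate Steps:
C(M) = 4*M² (C(M) = M²*4 = 4*M²)
(144 + √(-68 - 62))*C(2*(√(3 - 4) + 1)) = (144 + √(-68 - 62))*(4*(2*(√(3 - 4) + 1))²) = (144 + √(-130))*(4*(2*(√(-1) + 1))²) = (144 + I*√130)*(4*(2*(I + 1))²) = (144 + I*√130)*(4*(2*(1 + I))²) = (144 + I*√130)*(4*(2 + 2*I)²) = 4*(2 + 2*I)²*(144 + I*√130)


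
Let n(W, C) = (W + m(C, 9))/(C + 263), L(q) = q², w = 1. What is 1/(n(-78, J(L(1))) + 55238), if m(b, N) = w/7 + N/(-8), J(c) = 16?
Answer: 15624/863034089 ≈ 1.8104e-5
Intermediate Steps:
m(b, N) = ⅐ - N/8 (m(b, N) = 1/7 + N/(-8) = 1*(⅐) + N*(-⅛) = ⅐ - N/8)
n(W, C) = (-55/56 + W)/(263 + C) (n(W, C) = (W + (⅐ - ⅛*9))/(C + 263) = (W + (⅐ - 9/8))/(263 + C) = (W - 55/56)/(263 + C) = (-55/56 + W)/(263 + C))
1/(n(-78, J(L(1))) + 55238) = 1/((-55/56 - 78)/(263 + 16) + 55238) = 1/(-4423/56/279 + 55238) = 1/((1/279)*(-4423/56) + 55238) = 1/(-4423/15624 + 55238) = 1/(863034089/15624) = 15624/863034089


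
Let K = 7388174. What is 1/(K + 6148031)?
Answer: 1/13536205 ≈ 7.3876e-8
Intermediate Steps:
1/(K + 6148031) = 1/(7388174 + 6148031) = 1/13536205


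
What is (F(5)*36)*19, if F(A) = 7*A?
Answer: 23940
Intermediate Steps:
(F(5)*36)*19 = ((7*5)*36)*19 = (35*36)*19 = 1260*19 = 23940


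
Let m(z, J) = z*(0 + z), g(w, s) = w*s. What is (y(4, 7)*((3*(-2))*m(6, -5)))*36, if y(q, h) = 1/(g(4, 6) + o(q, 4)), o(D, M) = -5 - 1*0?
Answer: -7776/19 ≈ -409.26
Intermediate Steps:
o(D, M) = -5 (o(D, M) = -5 + 0 = -5)
g(w, s) = s*w
m(z, J) = z² (m(z, J) = z*z = z²)
y(q, h) = 1/19 (y(q, h) = 1/(6*4 - 5) = 1/(24 - 5) = 1/19)
(y(4, 7)*((3*(-2))*m(6, -5)))*36 = (((3*(-2))*6²)/19)*36 = ((-6*36)/19)*36 = ((1/19)*(-216))*36 = -216/19*36 = -7776/19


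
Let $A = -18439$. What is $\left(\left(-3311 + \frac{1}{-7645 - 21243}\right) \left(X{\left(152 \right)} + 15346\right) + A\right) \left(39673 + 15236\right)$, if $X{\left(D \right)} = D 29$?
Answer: $- \frac{51888087916965261}{14444} \approx -3.5924 \cdot 10^{12}$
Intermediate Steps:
$X{\left(D \right)} = 29 D$
$\left(\left(-3311 + \frac{1}{-7645 - 21243}\right) \left(X{\left(152 \right)} + 15346\right) + A\right) \left(39673 + 15236\right) = \left(\left(-3311 + \frac{1}{-7645 - 21243}\right) \left(29 \cdot 152 + 15346\right) - 18439\right) \left(39673 + 15236\right) = \left(\left(-3311 + \frac{1}{-28888}\right) \left(4408 + 15346\right) - 18439\right) 54909 = \left(\left(-3311 - \frac{1}{28888}\right) 19754 - 18439\right) 54909 = \left(\left(- \frac{95648169}{28888}\right) 19754 - 18439\right) 54909 = \left(- \frac{944716965213}{14444} - 18439\right) 54909 = \left(- \frac{944983298129}{14444}\right) 54909 = - \frac{51888087916965261}{14444}$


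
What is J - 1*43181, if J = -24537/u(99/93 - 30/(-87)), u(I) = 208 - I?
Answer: -8041849988/185725 ≈ -43300.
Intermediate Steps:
J = -22058763/185725 (J = -24537/(208 - (99/93 - 30/(-87))) = -24537/(208 - (99*(1/93) - 30*(-1/87))) = -24537/(208 - (33/31 + 10/29)) = -24537/(208 - 1*1267/899) = -24537/(208 - 1267/899) = -24537/185725/899 = -24537*899/185725 = -22058763/185725 ≈ -118.77)
J - 1*43181 = -22058763/185725 - 1*43181 = -22058763/185725 - 43181 = -8041849988/185725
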